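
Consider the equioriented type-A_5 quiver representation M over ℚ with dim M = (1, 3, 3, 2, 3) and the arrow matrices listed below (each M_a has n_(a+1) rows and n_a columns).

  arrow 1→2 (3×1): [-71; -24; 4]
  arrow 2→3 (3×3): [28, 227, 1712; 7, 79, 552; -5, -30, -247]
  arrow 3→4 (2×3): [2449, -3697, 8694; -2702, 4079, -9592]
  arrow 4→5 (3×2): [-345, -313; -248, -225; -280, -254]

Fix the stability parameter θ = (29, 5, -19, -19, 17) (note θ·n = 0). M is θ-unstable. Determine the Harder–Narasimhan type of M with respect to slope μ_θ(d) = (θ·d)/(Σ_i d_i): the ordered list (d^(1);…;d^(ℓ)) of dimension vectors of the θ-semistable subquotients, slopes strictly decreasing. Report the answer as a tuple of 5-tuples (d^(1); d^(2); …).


Interval decomposition of M: I[1,5], I[2,3], I[2,5], I[5,5].
HN type (ℓ=4): μ^(1)=17; μ^(2)=-1; μ^(3)=-7; μ^(4)=-11

((0, 0, 0, 0, 3); (1, 1, 1, 1, 0); (0, 1, 1, 0, 0); (0, 1, 1, 1, 0))


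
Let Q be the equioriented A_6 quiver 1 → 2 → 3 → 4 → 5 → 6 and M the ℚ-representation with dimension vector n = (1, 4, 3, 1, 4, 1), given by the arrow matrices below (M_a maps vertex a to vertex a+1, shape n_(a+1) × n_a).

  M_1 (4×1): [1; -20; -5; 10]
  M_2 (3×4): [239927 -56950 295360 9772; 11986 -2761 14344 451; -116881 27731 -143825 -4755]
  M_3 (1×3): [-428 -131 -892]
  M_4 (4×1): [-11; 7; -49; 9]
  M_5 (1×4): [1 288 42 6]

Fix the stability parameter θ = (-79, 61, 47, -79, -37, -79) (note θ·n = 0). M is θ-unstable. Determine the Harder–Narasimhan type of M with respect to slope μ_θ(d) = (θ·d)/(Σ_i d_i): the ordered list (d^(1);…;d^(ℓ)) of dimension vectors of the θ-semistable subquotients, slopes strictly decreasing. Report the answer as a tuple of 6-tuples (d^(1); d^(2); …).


Barcode: M ≅ I[1,3], I[2,2], I[2,3], I[2,6], I[5,5]^3. HN layers by μ_θ (5 steps, strictly decreasing):
  μ^(1)=61; μ^(2)=54; μ^(3)=-87/5; μ^(4)=-37; μ^(5)=-79

((0, 1, 0, 0, 0, 0); (0, 2, 2, 0, 0, 0); (0, 1, 1, 1, 1, 1); (0, 0, 0, 0, 3, 0); (1, 0, 0, 0, 0, 0))


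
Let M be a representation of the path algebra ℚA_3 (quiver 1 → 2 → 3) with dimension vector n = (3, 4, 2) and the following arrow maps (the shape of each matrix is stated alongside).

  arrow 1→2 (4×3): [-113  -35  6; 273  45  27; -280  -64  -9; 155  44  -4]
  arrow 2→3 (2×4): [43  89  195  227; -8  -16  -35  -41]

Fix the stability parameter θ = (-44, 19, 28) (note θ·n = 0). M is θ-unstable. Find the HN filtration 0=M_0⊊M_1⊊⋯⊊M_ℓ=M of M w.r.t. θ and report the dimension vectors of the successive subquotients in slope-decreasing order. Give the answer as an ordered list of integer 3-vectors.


Interval decomposition of M: I[1,2], I[1,3]^2, I[2,2].
HN type (ℓ=3): μ^(1)=28; μ^(2)=19; μ^(3)=-44

((0, 0, 2); (0, 4, 0); (3, 0, 0))


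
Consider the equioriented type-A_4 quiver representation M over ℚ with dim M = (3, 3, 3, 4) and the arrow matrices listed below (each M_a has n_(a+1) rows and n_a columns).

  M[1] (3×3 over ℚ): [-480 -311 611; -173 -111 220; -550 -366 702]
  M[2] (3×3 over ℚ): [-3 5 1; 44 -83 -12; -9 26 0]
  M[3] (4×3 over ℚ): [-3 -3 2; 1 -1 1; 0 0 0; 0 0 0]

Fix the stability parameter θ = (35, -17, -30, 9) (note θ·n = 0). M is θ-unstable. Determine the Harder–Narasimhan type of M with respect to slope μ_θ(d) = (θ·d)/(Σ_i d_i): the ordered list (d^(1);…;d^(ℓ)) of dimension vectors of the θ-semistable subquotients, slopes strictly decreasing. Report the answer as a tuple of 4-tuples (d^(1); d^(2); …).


Barcode: M ≅ I[1,3], I[1,4]^2, I[4,4]^2. HN layers by μ_θ (2 steps, strictly decreasing):
  μ^(1)=9; μ^(2)=-4

((0, 0, 0, 4); (3, 3, 3, 0))


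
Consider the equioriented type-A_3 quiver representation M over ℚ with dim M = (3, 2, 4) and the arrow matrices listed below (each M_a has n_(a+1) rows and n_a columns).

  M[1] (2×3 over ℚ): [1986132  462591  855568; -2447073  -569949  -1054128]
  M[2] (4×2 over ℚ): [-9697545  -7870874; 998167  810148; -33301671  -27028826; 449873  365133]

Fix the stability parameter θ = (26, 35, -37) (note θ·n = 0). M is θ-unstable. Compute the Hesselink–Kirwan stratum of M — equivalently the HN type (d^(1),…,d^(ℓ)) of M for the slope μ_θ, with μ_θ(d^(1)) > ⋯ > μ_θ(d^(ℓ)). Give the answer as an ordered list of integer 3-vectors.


Barcode: M ≅ I[1,1], I[1,3]^2, I[3,3]^2. HN layers by μ_θ (3 steps, strictly decreasing):
  μ^(1)=26; μ^(2)=8; μ^(3)=-37

((1, 0, 0); (2, 2, 2); (0, 0, 2))


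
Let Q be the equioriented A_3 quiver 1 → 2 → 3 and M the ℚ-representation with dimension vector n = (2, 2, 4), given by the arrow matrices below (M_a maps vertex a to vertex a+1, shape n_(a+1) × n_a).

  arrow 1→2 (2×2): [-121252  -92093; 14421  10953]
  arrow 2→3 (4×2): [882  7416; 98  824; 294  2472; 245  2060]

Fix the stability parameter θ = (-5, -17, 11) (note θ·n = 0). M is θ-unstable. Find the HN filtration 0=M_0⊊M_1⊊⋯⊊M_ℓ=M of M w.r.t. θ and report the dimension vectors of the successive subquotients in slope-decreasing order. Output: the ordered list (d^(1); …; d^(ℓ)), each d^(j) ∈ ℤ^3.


Barcode: M ≅ I[1,2], I[1,3], I[3,3]^3. HN layers by μ_θ (2 steps, strictly decreasing):
  μ^(1)=11; μ^(2)=-11

((0, 0, 4); (2, 2, 0))


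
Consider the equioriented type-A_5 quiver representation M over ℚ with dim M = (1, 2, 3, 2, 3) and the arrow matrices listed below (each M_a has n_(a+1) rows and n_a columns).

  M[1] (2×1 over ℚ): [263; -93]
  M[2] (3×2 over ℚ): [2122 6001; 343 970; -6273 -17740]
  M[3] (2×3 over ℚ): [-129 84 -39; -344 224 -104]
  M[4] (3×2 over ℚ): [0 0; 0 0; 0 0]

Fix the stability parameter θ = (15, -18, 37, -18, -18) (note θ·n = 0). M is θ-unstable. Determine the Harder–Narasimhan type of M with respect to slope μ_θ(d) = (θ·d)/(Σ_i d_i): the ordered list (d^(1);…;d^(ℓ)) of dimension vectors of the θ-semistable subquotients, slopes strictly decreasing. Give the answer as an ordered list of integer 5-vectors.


Via rank(M_{q-1}∘⋯∘M_p): M ≅ I[1,3], I[2,4], I[3,3], I[4,4], I[5,5]^3.
μ_θ-semistable layers: μ^(1)=37; μ^(2)=19/2; μ^(3)=-3/2; μ^(4)=-18

((0, 0, 2, 0, 0); (0, 0, 1, 1, 0); (1, 1, 0, 0, 0); (0, 1, 0, 1, 3))


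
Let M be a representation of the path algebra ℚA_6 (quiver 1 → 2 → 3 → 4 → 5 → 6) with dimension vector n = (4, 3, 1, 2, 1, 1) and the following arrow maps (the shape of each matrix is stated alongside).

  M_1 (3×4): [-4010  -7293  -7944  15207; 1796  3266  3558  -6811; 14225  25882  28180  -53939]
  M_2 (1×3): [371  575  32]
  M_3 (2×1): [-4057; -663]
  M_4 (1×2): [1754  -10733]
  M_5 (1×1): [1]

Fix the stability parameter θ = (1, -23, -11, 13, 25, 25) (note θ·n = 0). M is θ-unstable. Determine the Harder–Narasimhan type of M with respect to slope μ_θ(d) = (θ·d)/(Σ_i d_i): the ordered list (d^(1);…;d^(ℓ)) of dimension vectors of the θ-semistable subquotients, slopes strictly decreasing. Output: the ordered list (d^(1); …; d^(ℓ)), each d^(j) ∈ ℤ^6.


Interval decomposition of M: I[1,1], I[1,2]^2, I[1,6], I[4,4].
HN type (ℓ=4): μ^(1)=25; μ^(2)=13; μ^(3)=1; μ^(4)=-11

((0, 0, 0, 0, 1, 1); (0, 0, 0, 2, 0, 0); (1, 0, 0, 0, 0, 0); (3, 3, 1, 0, 0, 0))


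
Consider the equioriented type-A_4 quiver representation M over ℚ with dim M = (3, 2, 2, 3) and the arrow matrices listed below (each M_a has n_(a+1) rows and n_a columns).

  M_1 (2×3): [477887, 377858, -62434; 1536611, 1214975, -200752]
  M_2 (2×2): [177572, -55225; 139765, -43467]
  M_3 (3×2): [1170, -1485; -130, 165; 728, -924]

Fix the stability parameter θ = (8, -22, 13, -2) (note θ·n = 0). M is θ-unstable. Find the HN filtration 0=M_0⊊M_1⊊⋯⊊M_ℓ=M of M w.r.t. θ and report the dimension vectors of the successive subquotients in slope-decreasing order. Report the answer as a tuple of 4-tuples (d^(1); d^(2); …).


Via rank(M_{q-1}∘⋯∘M_p): M ≅ I[1,1], I[1,3], I[1,4], I[4,4]^2.
μ_θ-semistable layers: μ^(1)=13; μ^(2)=8; μ^(3)=11/2; μ^(4)=-2; μ^(5)=-7

((0, 0, 1, 0); (1, 0, 0, 0); (0, 0, 1, 1); (0, 0, 0, 2); (2, 2, 0, 0))


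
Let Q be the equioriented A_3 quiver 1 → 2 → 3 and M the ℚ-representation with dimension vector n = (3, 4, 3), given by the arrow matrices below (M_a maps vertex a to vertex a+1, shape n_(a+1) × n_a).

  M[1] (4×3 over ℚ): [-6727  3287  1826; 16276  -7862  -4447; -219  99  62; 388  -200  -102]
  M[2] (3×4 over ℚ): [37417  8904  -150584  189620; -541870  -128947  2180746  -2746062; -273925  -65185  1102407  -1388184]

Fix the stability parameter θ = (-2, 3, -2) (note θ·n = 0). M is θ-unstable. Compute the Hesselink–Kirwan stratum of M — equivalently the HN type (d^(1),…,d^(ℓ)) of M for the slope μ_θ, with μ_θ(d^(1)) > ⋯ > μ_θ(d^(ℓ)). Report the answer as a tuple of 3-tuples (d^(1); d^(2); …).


Interval decomposition of M: I[1,1], I[1,3]^2, I[2,2], I[2,3].
HN type (ℓ=3): μ^(1)=3; μ^(2)=1/2; μ^(3)=-2

((0, 1, 0); (0, 3, 3); (3, 0, 0))


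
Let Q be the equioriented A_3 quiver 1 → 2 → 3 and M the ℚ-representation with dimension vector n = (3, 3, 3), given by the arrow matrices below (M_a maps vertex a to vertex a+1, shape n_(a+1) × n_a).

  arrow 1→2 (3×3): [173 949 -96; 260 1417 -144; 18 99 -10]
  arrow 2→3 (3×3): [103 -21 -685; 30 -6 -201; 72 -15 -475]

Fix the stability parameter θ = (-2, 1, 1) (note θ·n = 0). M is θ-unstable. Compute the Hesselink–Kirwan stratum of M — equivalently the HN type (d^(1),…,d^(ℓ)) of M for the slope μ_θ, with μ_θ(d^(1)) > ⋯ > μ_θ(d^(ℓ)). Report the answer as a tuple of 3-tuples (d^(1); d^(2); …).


Interval decomposition of M: I[1,3]^3.
HN type (ℓ=2): μ^(1)=1; μ^(2)=-2

((0, 3, 3); (3, 0, 0))


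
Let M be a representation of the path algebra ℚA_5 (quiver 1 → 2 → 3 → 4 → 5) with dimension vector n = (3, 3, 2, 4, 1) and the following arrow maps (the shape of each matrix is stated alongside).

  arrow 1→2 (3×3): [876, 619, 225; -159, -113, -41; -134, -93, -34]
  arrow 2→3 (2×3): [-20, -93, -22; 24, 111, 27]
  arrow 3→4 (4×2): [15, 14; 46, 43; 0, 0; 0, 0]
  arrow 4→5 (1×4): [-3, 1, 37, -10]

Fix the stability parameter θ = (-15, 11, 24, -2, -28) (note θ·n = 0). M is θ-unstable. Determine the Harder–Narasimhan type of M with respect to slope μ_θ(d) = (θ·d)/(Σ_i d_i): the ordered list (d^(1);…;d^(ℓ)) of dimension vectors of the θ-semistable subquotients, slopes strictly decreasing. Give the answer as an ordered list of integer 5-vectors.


Barcode: M ≅ I[1,2], I[1,4], I[1,5], I[4,4]^2. HN layers by μ_θ (4 steps, strictly decreasing):
  μ^(1)=11; μ^(2)=5/4; μ^(3)=-2; μ^(4)=-15

((0, 2, 1, 1, 0); (0, 1, 1, 1, 1); (0, 0, 0, 2, 0); (3, 0, 0, 0, 0))


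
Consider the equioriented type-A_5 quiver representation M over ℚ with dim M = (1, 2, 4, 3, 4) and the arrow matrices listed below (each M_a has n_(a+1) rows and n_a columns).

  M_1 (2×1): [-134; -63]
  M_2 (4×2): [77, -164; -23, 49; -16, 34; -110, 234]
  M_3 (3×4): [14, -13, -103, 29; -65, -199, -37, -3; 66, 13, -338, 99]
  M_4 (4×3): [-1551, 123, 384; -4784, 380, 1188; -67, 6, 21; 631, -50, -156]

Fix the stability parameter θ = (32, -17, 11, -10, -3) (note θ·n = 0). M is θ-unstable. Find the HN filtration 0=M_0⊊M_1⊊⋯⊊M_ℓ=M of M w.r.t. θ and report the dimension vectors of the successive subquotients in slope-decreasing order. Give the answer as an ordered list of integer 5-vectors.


Barcode: M ≅ I[1,5], I[2,5], I[3,3], I[3,5], I[5,5]. HN layers by μ_θ (5 steps, strictly decreasing):
  μ^(1)=11; μ^(2)=13/5; μ^(3)=-2/3; μ^(4)=-3; μ^(5)=-17

((0, 0, 1, 0, 0); (1, 1, 1, 1, 1); (0, 0, 2, 2, 2); (0, 0, 0, 0, 1); (0, 1, 0, 0, 0))


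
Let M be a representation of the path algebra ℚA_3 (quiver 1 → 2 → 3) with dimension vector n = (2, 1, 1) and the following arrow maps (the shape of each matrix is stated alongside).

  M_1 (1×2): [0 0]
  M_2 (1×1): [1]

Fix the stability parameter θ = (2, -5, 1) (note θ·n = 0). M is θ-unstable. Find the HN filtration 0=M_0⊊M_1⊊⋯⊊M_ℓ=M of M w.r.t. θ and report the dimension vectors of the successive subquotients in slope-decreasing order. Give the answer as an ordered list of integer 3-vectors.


Via rank(M_{q-1}∘⋯∘M_p): M ≅ I[1,1]^2, I[2,3].
μ_θ-semistable layers: μ^(1)=2; μ^(2)=1; μ^(3)=-5

((2, 0, 0); (0, 0, 1); (0, 1, 0))


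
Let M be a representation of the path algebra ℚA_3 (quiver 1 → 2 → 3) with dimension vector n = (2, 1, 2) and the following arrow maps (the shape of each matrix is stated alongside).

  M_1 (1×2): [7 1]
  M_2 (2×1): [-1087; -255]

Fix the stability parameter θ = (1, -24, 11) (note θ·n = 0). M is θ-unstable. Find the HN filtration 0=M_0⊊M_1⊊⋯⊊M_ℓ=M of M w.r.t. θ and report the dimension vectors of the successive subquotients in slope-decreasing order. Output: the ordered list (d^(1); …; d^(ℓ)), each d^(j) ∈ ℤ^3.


Via rank(M_{q-1}∘⋯∘M_p): M ≅ I[1,1], I[1,3], I[3,3].
μ_θ-semistable layers: μ^(1)=11; μ^(2)=1; μ^(3)=-23/2

((0, 0, 2); (1, 0, 0); (1, 1, 0))


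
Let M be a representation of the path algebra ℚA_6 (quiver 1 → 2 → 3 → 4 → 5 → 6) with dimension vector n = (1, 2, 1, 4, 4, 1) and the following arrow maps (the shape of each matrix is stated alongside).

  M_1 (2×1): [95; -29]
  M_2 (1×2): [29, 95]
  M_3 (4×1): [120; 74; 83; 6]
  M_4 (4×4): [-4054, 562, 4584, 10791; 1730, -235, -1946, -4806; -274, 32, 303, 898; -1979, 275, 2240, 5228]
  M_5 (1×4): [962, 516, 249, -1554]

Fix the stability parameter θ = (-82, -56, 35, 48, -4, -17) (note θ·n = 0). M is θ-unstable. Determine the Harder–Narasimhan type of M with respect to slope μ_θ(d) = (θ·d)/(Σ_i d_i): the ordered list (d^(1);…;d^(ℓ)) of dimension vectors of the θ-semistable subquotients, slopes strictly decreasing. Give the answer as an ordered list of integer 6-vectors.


Via rank(M_{q-1}∘⋯∘M_p): M ≅ I[1,2], I[2,6], I[4,5]^3.
μ_θ-semistable layers: μ^(1)=22; μ^(2)=31/2; μ^(3)=-56; μ^(4)=-82

((0, 0, 0, 3, 3, 0); (0, 0, 1, 1, 1, 1); (0, 2, 0, 0, 0, 0); (1, 0, 0, 0, 0, 0))


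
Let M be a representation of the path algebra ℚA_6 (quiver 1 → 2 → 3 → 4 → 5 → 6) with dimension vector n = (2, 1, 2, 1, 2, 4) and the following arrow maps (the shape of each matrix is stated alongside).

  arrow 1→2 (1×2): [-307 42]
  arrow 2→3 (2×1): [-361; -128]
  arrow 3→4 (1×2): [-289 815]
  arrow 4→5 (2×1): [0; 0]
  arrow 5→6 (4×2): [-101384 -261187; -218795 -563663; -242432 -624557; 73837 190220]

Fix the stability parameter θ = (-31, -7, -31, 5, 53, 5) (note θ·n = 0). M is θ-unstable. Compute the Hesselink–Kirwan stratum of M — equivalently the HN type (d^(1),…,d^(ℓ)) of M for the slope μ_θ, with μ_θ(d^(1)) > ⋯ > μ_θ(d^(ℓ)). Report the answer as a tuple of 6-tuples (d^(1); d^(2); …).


Via rank(M_{q-1}∘⋯∘M_p): M ≅ I[1,1], I[1,4], I[3,3], I[5,6]^2, I[6,6]^2.
μ_θ-semistable layers: μ^(1)=29; μ^(2)=5; μ^(3)=-19; μ^(4)=-31

((0, 0, 0, 0, 2, 2); (0, 0, 0, 1, 0, 2); (0, 1, 1, 0, 0, 0); (2, 0, 1, 0, 0, 0))


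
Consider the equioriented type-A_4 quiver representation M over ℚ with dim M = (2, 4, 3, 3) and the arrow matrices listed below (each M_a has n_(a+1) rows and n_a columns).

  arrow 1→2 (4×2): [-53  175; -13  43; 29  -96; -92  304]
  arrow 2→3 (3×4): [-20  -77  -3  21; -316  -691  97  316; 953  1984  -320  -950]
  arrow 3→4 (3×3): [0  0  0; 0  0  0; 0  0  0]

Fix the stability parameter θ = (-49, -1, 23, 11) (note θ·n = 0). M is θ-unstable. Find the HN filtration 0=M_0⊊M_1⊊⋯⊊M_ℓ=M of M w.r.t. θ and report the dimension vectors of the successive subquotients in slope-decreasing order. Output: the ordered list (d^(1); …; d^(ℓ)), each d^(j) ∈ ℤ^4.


Interval decomposition of M: I[1,3]^2, I[2,2], I[2,3], I[4,4]^3.
HN type (ℓ=4): μ^(1)=23; μ^(2)=11; μ^(3)=-1; μ^(4)=-49

((0, 0, 3, 0); (0, 0, 0, 3); (0, 4, 0, 0); (2, 0, 0, 0))


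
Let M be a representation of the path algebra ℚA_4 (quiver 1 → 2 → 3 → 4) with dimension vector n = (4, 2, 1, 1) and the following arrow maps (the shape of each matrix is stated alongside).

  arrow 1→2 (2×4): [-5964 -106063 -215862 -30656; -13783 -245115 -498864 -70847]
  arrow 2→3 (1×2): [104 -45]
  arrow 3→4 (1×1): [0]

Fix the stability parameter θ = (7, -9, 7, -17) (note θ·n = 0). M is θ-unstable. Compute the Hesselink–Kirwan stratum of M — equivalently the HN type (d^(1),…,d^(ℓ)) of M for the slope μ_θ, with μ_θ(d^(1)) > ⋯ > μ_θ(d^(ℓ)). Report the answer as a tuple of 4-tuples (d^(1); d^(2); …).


Via rank(M_{q-1}∘⋯∘M_p): M ≅ I[1,1]^2, I[1,2], I[1,3], I[4,4].
μ_θ-semistable layers: μ^(1)=7; μ^(2)=-1; μ^(3)=-17

((2, 0, 1, 0); (2, 2, 0, 0); (0, 0, 0, 1))


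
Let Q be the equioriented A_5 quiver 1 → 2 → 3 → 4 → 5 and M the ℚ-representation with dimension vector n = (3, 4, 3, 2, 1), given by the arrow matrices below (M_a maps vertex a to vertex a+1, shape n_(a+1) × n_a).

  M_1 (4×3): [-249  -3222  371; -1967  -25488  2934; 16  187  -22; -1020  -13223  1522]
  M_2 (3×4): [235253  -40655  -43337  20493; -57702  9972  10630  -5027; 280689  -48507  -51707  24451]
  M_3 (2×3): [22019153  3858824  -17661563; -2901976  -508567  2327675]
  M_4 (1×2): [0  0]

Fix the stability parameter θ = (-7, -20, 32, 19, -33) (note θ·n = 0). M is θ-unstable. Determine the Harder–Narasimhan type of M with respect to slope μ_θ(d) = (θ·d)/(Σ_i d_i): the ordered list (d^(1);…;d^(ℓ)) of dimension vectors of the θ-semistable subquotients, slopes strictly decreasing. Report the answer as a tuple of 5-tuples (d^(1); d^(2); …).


Barcode: M ≅ I[1,2], I[1,4]^2, I[2,3], I[5,5]. HN layers by μ_θ (5 steps, strictly decreasing):
  μ^(1)=32; μ^(2)=51/2; μ^(3)=-27/2; μ^(4)=-20; μ^(5)=-33

((0, 0, 1, 0, 0); (0, 0, 2, 2, 0); (3, 3, 0, 0, 0); (0, 1, 0, 0, 0); (0, 0, 0, 0, 1))


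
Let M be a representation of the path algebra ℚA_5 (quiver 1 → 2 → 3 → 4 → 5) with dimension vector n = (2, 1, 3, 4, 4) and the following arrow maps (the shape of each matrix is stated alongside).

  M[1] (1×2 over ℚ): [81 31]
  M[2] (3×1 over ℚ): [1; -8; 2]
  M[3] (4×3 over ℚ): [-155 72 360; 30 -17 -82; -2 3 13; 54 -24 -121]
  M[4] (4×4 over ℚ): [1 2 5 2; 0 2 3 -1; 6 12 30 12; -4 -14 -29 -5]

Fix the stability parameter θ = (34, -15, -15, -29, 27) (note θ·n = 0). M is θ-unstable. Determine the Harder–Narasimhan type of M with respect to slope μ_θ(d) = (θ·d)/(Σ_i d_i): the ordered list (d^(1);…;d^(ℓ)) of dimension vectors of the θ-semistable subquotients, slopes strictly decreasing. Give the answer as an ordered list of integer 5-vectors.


Interval decomposition of M: I[1,1], I[1,5], I[3,4], I[3,5], I[4,4], I[5,5]^2.
HN type (ℓ=5): μ^(1)=34; μ^(2)=27; μ^(3)=-25/4; μ^(4)=-22; μ^(5)=-29

((1, 0, 0, 0, 0); (0, 0, 0, 0, 4); (1, 1, 1, 1, 0); (0, 0, 2, 2, 0); (0, 0, 0, 1, 0))


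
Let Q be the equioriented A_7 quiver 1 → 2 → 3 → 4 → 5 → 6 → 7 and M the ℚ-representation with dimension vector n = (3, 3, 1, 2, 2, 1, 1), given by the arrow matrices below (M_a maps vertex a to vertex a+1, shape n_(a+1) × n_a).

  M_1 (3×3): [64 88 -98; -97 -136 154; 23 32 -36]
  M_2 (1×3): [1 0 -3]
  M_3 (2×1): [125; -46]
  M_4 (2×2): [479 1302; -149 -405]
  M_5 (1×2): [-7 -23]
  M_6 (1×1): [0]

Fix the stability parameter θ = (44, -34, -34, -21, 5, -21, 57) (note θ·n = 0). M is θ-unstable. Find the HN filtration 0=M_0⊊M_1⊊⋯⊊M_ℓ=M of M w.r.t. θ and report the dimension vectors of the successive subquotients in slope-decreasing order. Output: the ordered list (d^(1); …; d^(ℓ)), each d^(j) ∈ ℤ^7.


Barcode: M ≅ I[1,1], I[1,2], I[1,6], I[2,2], I[4,5], I[7,7]. HN layers by μ_θ (7 steps, strictly decreasing):
  μ^(1)=57; μ^(2)=44; μ^(3)=5; μ^(4)=-8; μ^(5)=-45/4; μ^(6)=-21; μ^(7)=-34

((0, 0, 0, 0, 0, 0, 1); (1, 0, 0, 0, 0, 0, 0); (1, 1, 0, 0, 1, 0, 0); (0, 0, 0, 0, 1, 1, 0); (1, 1, 1, 1, 0, 0, 0); (0, 0, 0, 1, 0, 0, 0); (0, 1, 0, 0, 0, 0, 0))


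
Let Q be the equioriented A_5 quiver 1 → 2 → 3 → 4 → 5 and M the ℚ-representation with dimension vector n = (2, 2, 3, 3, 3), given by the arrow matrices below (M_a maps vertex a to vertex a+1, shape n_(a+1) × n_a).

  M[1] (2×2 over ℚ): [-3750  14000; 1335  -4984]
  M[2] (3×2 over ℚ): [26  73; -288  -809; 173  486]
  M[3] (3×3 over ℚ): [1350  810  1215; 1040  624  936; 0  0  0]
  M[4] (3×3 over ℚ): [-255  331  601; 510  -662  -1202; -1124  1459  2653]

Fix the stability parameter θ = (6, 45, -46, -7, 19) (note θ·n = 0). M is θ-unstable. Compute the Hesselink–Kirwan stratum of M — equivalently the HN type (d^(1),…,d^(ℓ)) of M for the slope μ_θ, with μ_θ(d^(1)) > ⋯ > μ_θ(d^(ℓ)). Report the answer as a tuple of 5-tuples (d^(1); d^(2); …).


Barcode: M ≅ I[1,1], I[1,3], I[2,5], I[3,3], I[4,4], I[4,5], I[5,5]. HN layers by μ_θ (6 steps, strictly decreasing):
  μ^(1)=19; μ^(2)=6; μ^(3)=5/3; μ^(4)=-8/3; μ^(5)=-7; μ^(6)=-46

((0, 0, 0, 0, 3); (1, 0, 0, 0, 0); (1, 1, 1, 0, 0); (0, 1, 1, 1, 0); (0, 0, 0, 2, 0); (0, 0, 1, 0, 0))


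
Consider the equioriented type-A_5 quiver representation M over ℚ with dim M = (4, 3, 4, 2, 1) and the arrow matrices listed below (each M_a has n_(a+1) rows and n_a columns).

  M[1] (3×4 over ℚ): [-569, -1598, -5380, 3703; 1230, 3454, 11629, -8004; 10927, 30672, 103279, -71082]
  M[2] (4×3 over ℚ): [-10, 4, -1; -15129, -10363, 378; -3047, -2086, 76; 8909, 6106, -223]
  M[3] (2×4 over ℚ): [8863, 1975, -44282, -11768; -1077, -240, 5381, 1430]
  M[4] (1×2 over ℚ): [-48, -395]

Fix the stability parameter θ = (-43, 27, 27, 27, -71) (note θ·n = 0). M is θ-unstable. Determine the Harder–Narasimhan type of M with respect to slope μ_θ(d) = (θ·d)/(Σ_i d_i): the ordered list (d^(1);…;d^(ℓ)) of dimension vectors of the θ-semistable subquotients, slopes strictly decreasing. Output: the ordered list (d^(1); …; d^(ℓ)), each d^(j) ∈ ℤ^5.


Barcode: M ≅ I[1,1], I[1,3], I[1,4], I[1,5], I[3,3]. HN layers by μ_θ (3 steps, strictly decreasing):
  μ^(1)=27; μ^(2)=5/2; μ^(3)=-43

((0, 2, 3, 1, 0); (0, 1, 1, 1, 1); (4, 0, 0, 0, 0))


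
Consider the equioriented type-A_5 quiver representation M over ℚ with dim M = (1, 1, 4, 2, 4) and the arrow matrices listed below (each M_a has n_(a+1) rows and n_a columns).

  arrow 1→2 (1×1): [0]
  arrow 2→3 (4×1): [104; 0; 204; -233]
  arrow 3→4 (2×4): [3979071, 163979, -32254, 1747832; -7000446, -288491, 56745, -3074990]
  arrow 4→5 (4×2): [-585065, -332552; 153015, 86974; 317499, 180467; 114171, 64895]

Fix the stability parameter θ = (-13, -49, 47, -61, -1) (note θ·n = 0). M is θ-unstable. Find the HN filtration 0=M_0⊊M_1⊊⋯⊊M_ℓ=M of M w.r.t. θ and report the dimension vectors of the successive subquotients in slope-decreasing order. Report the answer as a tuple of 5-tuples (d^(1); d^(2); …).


Interval decomposition of M: I[1,1], I[2,5], I[3,3]^2, I[3,5], I[5,5]^2.
HN type (ℓ=5): μ^(1)=47; μ^(2)=-1; μ^(3)=-7; μ^(4)=-13; μ^(5)=-49

((0, 0, 2, 0, 0); (0, 0, 0, 0, 4); (0, 0, 2, 2, 0); (1, 0, 0, 0, 0); (0, 1, 0, 0, 0))


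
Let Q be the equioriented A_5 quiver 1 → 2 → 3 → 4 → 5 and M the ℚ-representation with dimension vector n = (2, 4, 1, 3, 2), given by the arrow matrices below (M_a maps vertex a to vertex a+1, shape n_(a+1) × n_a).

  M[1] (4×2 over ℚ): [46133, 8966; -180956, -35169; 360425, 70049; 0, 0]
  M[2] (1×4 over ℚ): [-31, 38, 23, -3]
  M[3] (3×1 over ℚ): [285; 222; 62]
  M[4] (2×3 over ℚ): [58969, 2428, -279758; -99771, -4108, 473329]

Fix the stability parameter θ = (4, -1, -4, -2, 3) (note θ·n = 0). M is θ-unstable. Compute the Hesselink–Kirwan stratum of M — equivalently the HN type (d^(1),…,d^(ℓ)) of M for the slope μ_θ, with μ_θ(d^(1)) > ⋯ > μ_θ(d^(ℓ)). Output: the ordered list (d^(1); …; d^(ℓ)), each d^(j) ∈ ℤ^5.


Barcode: M ≅ I[1,2], I[1,5], I[2,2]^2, I[4,4], I[4,5]. HN layers by μ_θ (5 steps, strictly decreasing):
  μ^(1)=3; μ^(2)=3/2; μ^(3)=-3/4; μ^(4)=-1; μ^(5)=-2

((0, 0, 0, 0, 2); (1, 1, 0, 0, 0); (1, 1, 1, 1, 0); (0, 2, 0, 0, 0); (0, 0, 0, 2, 0))


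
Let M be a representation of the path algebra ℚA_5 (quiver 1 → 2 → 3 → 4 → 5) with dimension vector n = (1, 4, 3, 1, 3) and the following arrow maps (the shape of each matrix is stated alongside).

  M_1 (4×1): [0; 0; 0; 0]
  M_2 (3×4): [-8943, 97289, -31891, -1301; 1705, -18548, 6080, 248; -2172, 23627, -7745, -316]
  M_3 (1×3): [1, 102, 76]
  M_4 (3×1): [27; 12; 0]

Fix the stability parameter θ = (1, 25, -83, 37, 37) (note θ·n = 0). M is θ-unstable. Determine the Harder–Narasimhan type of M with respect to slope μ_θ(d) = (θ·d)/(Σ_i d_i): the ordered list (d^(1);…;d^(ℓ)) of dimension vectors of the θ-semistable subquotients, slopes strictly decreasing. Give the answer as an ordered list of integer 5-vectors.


Interval decomposition of M: I[1,1], I[2,2], I[2,3]^2, I[2,5], I[5,5]^2.
HN type (ℓ=4): μ^(1)=37; μ^(2)=25; μ^(3)=1; μ^(4)=-29

((0, 0, 0, 1, 3); (0, 1, 0, 0, 0); (1, 0, 0, 0, 0); (0, 3, 3, 0, 0))


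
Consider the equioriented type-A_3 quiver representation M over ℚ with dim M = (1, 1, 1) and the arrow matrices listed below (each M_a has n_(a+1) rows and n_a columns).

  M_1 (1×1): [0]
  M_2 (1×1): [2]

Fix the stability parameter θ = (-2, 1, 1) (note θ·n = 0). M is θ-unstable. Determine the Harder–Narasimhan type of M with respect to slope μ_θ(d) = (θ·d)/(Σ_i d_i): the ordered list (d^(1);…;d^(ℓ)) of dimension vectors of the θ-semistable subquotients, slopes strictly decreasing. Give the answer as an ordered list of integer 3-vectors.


Barcode: M ≅ I[1,1], I[2,3]. HN layers by μ_θ (2 steps, strictly decreasing):
  μ^(1)=1; μ^(2)=-2

((0, 1, 1); (1, 0, 0))


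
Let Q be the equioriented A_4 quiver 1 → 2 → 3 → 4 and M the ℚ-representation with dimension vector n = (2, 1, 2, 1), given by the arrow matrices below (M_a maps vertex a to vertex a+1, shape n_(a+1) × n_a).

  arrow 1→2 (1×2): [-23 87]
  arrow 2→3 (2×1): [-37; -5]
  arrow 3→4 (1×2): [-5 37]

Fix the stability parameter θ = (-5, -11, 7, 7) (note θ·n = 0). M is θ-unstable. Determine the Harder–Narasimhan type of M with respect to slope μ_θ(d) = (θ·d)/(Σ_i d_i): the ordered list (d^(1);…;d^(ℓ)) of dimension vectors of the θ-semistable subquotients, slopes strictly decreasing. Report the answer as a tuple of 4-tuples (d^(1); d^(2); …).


Via rank(M_{q-1}∘⋯∘M_p): M ≅ I[1,1], I[1,3], I[3,4].
μ_θ-semistable layers: μ^(1)=7; μ^(2)=-5; μ^(3)=-8

((0, 0, 2, 1); (1, 0, 0, 0); (1, 1, 0, 0))


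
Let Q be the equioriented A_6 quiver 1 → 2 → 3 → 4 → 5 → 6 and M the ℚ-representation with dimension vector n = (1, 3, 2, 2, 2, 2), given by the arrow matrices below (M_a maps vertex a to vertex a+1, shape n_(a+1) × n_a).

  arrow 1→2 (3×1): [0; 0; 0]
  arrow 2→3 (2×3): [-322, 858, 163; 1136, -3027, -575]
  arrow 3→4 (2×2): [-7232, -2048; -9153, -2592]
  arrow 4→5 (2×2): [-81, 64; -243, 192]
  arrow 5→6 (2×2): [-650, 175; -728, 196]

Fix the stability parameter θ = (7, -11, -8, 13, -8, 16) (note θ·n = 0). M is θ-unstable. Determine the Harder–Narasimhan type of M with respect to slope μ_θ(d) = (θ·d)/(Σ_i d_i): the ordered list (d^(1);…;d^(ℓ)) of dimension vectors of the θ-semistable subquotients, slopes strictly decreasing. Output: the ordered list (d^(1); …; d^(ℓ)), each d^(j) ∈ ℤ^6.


Via rank(M_{q-1}∘⋯∘M_p): M ≅ I[1,1], I[2,2], I[2,3], I[2,4], I[4,6], I[5,5], I[6,6].
μ_θ-semistable layers: μ^(1)=16; μ^(2)=13; μ^(3)=7; μ^(4)=5/2; μ^(5)=-8; μ^(6)=-11

((0, 0, 0, 0, 0, 2); (0, 0, 0, 1, 0, 0); (1, 0, 0, 0, 0, 0); (0, 0, 0, 1, 1, 0); (0, 0, 2, 0, 1, 0); (0, 3, 0, 0, 0, 0))


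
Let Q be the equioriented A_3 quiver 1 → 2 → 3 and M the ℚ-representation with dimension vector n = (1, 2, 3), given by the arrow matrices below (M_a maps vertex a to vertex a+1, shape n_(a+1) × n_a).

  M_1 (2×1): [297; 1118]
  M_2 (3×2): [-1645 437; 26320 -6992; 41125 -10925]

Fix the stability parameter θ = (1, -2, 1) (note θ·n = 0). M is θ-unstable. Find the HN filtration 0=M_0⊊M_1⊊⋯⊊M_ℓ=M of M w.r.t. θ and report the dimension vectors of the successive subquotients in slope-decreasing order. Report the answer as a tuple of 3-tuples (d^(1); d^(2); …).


Barcode: M ≅ I[1,3], I[2,2], I[3,3]^2. HN layers by μ_θ (3 steps, strictly decreasing):
  μ^(1)=1; μ^(2)=-1/2; μ^(3)=-2

((0, 0, 3); (1, 1, 0); (0, 1, 0))


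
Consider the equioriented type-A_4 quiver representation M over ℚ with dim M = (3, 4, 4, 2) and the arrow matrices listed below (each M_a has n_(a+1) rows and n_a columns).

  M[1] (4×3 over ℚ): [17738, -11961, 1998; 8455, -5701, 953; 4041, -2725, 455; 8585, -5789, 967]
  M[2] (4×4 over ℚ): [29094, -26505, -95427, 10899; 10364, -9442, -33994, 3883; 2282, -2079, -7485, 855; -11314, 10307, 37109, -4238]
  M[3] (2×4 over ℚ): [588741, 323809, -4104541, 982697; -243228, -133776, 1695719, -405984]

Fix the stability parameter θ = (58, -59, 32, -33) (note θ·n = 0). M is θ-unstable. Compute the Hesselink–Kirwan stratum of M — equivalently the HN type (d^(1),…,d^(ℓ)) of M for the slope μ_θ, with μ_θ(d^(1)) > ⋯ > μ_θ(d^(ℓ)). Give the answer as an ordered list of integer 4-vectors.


Via rank(M_{q-1}∘⋯∘M_p): M ≅ I[1,1], I[1,2], I[1,4], I[2,2], I[2,3], I[3,3], I[3,4].
μ_θ-semistable layers: μ^(1)=58; μ^(2)=32; μ^(3)=-1/2; μ^(4)=-59

((1, 0, 0, 0); (0, 0, 2, 0); (2, 2, 2, 2); (0, 2, 0, 0))


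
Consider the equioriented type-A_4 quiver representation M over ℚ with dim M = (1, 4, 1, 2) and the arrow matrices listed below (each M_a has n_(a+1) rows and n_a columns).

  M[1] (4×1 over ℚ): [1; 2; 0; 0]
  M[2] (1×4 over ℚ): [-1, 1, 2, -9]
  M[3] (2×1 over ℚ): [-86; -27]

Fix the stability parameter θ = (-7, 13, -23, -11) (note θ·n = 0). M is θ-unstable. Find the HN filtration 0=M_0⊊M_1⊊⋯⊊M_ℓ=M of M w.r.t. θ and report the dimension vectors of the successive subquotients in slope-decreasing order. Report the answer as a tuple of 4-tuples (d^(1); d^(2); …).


Barcode: M ≅ I[1,4], I[2,2]^3, I[4,4]. HN layers by μ_θ (3 steps, strictly decreasing):
  μ^(1)=13; μ^(2)=-7; μ^(3)=-11

((0, 3, 0, 0); (1, 1, 1, 1); (0, 0, 0, 1))


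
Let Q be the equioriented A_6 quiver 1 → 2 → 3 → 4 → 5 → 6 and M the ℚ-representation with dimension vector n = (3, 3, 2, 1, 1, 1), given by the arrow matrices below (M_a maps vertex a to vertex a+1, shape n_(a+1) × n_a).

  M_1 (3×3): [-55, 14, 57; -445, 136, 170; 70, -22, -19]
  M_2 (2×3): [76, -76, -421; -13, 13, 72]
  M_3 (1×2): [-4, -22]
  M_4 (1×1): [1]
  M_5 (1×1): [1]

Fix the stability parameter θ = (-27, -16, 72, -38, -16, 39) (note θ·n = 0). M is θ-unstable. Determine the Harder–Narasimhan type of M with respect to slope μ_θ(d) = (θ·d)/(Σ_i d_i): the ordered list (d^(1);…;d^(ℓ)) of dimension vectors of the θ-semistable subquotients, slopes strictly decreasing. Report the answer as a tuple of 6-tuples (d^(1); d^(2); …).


Interval decomposition of M: I[1,2], I[1,3], I[1,6].
HN type (ℓ=5): μ^(1)=72; μ^(2)=39; μ^(3)=6; μ^(4)=-16; μ^(5)=-27

((0, 0, 1, 0, 0, 0); (0, 0, 0, 0, 0, 1); (0, 0, 1, 1, 1, 0); (0, 3, 0, 0, 0, 0); (3, 0, 0, 0, 0, 0))


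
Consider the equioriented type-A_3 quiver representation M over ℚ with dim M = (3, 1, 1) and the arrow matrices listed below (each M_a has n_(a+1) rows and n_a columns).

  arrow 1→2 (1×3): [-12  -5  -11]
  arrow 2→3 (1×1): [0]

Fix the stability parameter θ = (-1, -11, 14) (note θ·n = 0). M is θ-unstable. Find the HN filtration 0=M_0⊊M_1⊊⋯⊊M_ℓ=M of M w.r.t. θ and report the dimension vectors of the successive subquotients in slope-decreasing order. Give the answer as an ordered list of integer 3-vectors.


Via rank(M_{q-1}∘⋯∘M_p): M ≅ I[1,1]^2, I[1,2], I[3,3].
μ_θ-semistable layers: μ^(1)=14; μ^(2)=-1; μ^(3)=-6

((0, 0, 1); (2, 0, 0); (1, 1, 0))


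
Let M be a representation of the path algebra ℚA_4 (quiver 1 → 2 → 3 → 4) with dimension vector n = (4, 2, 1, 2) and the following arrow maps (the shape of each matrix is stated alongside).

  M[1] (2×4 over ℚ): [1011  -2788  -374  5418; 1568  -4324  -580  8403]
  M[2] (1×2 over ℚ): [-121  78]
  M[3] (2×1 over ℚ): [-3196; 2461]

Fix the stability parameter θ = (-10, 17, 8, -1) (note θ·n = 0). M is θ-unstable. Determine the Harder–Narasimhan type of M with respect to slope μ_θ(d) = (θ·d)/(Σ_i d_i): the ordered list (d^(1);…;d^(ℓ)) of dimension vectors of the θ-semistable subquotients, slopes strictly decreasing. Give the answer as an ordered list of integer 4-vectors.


Via rank(M_{q-1}∘⋯∘M_p): M ≅ I[1,1]^2, I[1,2], I[1,4], I[4,4].
μ_θ-semistable layers: μ^(1)=17; μ^(2)=8; μ^(3)=-1; μ^(4)=-10

((0, 1, 0, 0); (0, 1, 1, 1); (0, 0, 0, 1); (4, 0, 0, 0))


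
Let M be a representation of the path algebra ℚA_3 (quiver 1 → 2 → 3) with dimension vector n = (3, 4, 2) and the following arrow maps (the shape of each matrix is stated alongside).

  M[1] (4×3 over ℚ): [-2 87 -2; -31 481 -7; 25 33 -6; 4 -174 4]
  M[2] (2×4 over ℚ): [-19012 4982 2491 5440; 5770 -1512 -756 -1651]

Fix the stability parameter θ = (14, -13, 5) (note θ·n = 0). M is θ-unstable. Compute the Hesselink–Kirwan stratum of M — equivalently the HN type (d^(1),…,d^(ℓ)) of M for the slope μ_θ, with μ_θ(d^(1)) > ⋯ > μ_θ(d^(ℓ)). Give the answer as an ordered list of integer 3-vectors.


Barcode: M ≅ I[1,2]^2, I[1,3], I[2,3]. HN layers by μ_θ (3 steps, strictly decreasing):
  μ^(1)=5; μ^(2)=1/2; μ^(3)=-13

((0, 0, 2); (3, 3, 0); (0, 1, 0))


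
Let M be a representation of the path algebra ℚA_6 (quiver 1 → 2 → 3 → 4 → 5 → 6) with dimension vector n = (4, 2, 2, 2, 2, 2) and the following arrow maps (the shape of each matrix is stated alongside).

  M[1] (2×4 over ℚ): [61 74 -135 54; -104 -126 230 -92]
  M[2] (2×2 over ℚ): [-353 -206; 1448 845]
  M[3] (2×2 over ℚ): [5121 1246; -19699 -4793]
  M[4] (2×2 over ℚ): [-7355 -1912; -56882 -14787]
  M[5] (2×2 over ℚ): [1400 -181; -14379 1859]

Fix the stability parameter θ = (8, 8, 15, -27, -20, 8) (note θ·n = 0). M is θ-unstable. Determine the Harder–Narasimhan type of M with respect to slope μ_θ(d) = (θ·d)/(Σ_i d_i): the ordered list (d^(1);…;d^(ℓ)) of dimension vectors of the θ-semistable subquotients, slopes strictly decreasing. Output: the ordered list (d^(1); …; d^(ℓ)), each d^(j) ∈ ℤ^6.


Via rank(M_{q-1}∘⋯∘M_p): M ≅ I[1,1]^2, I[1,6]^2.
μ_θ-semistable layers: μ^(1)=8; μ^(2)=-16/5

((2, 0, 0, 0, 0, 2); (2, 2, 2, 2, 2, 0))


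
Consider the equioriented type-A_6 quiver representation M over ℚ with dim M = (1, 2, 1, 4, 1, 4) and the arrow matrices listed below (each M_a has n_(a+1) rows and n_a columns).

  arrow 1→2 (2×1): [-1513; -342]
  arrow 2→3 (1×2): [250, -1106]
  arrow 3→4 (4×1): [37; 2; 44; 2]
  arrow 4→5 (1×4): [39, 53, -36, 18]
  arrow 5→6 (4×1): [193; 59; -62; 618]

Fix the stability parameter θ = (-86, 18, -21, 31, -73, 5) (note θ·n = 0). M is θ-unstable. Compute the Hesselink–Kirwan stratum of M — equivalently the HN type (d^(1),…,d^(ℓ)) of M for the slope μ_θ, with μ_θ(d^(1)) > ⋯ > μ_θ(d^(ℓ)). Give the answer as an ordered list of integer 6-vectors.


Barcode: M ≅ I[1,6], I[2,2], I[4,4]^3, I[6,6]^3. HN layers by μ_θ (5 steps, strictly decreasing):
  μ^(1)=31; μ^(2)=18; μ^(3)=5; μ^(4)=-45/4; μ^(5)=-86

((0, 0, 0, 3, 0, 0); (0, 1, 0, 0, 0, 0); (0, 0, 0, 0, 0, 4); (0, 1, 1, 1, 1, 0); (1, 0, 0, 0, 0, 0))


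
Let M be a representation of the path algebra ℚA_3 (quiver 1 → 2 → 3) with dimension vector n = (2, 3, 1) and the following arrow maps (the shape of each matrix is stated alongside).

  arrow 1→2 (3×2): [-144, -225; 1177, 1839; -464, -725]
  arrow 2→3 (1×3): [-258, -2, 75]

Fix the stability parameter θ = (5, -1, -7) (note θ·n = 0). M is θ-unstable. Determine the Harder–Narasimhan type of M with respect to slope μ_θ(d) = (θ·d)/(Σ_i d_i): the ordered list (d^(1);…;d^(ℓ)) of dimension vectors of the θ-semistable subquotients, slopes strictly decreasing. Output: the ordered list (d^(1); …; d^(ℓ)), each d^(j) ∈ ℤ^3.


Interval decomposition of M: I[1,2], I[1,3], I[2,2].
HN type (ℓ=2): μ^(1)=2; μ^(2)=-1

((1, 1, 0); (1, 2, 1))


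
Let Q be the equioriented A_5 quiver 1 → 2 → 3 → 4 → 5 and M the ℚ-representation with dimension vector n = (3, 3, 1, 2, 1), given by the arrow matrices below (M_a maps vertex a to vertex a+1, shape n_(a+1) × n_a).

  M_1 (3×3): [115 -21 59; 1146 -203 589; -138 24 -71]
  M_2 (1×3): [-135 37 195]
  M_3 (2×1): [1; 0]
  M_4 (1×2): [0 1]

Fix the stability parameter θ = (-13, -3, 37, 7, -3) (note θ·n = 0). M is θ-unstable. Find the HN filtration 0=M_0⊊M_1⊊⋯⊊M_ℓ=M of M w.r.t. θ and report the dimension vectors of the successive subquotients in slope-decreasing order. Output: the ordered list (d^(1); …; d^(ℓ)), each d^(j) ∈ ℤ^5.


Interval decomposition of M: I[1,2]^2, I[1,4], I[4,5].
HN type (ℓ=4): μ^(1)=22; μ^(2)=2; μ^(3)=-3; μ^(4)=-13

((0, 0, 1, 1, 0); (0, 0, 0, 1, 1); (0, 3, 0, 0, 0); (3, 0, 0, 0, 0))


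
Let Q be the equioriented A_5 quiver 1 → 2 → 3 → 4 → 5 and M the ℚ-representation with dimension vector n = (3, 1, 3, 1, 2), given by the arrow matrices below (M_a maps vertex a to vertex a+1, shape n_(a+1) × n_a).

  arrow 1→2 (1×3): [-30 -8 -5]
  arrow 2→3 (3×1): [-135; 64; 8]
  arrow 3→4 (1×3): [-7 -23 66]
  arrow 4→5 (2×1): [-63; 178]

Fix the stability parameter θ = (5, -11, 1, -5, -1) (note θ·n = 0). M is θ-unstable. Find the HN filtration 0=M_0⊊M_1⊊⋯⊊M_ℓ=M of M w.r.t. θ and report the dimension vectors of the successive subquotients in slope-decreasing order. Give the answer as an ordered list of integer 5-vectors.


Barcode: M ≅ I[1,1]^2, I[1,5], I[3,3]^2, I[5,5]. HN layers by μ_θ (5 steps, strictly decreasing):
  μ^(1)=5; μ^(2)=1; μ^(3)=-1; μ^(4)=-2; μ^(5)=-3

((2, 0, 0, 0, 0); (0, 0, 2, 0, 0); (0, 0, 0, 0, 2); (0, 0, 1, 1, 0); (1, 1, 0, 0, 0))


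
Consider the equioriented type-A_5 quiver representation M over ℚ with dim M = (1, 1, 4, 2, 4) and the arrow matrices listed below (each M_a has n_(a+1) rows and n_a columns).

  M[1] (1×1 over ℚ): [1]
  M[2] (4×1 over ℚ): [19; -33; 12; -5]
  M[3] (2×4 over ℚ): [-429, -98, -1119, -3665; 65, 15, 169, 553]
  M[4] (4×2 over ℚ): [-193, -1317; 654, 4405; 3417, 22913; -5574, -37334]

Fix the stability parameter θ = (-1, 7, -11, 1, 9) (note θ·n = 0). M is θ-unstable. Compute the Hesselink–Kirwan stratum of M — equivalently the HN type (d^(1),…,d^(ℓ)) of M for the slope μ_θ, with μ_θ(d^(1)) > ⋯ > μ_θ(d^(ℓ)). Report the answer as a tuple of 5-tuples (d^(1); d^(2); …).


Via rank(M_{q-1}∘⋯∘M_p): M ≅ I[1,5], I[3,3]^2, I[3,5], I[5,5]^2.
μ_θ-semistable layers: μ^(1)=9; μ^(2)=1; μ^(3)=-5/3; μ^(4)=-11

((0, 0, 0, 0, 4); (0, 0, 0, 2, 0); (1, 1, 1, 0, 0); (0, 0, 3, 0, 0))


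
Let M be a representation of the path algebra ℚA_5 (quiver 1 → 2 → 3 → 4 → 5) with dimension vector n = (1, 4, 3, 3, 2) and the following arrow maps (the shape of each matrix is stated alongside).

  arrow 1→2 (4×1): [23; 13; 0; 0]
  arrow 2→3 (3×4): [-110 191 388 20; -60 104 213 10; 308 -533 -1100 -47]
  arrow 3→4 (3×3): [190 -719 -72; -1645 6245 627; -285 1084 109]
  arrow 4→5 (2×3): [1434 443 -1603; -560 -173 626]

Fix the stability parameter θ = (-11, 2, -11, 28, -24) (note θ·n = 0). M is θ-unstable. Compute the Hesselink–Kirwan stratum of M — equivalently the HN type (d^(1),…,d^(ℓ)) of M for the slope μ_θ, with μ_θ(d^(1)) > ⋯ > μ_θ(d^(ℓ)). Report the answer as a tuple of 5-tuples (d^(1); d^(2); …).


Via rank(M_{q-1}∘⋯∘M_p): M ≅ I[1,5], I[2,2], I[2,3], I[2,5], I[4,4].
μ_θ-semistable layers: μ^(1)=28; μ^(2)=2; μ^(3)=-9/2; μ^(4)=-11

((0, 0, 0, 1, 0); (0, 1, 0, 2, 2); (0, 3, 3, 0, 0); (1, 0, 0, 0, 0))
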